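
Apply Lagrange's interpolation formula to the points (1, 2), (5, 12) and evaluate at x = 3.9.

Lagrange interpolation formula:
P(x) = Σ yᵢ × Lᵢ(x)
where Lᵢ(x) = Π_{j≠i} (x - xⱼ)/(xᵢ - xⱼ)

L_0(3.9) = (3.9 - 5)/(1 - 5) = 0.275000
L_1(3.9) = (3.9 - 1)/(5 - 1) = 0.725000

P(3.9) = 2×L_0(3.9) + 12×L_1(3.9)
P(3.9) = 9.250000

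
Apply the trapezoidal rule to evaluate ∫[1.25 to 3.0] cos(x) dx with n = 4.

f(x) = cos(x)
a = 1.25, b = 3.0, n = 4
h = (b - a)/n = 0.437500

Trapezoidal rule: (h/2)[f(x₀) + 2f(x₁) + 2f(x₂) + ... + f(xₙ)]

x_0 = 1.2500, f(x_0) = 0.315322, coefficient = 1
x_1 = 1.6875, f(x_1) = -0.116439, coefficient = 2
x_2 = 2.1250, f(x_2) = -0.526266, coefficient = 2
x_3 = 2.5625, f(x_3) = -0.836960, coefficient = 2
x_4 = 3.0000, f(x_4) = -0.989992, coefficient = 1

I ≈ (0.437500/2) × -3.634000 = -0.794937
Exact value: -0.807865
Error: 0.012927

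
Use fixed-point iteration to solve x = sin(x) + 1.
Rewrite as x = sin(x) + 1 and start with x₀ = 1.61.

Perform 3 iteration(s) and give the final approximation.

Equation: x = sin(x) + 1
Fixed-point form: x = sin(x) + 1
x₀ = 1.61

x_1 = g(1.610000) = 1.999232
x_2 = g(1.999232) = 1.909617
x_3 = g(1.909617) = 1.943147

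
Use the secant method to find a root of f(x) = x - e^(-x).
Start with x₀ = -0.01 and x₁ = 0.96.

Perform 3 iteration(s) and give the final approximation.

f(x) = x - e^(-x)
x₀ = -0.01, x₁ = 0.96

Secant formula: x_{n+1} = x_n - f(x_n)(x_n - x_{n-1})/(f(x_n) - f(x_{n-1}))

Iteration 1:
  f(-0.010000) = -1.020050
  f(0.960000) = 0.577107
  x_2 = 0.960000 - 0.577107×(0.960000 - (-0.010000))/(0.577107 - (-1.020050))
       = 0.609506
Iteration 2:
  f(0.960000) = 0.577107
  f(0.609506) = 0.065887
  x_3 = 0.609506 - 0.065887×(0.609506 - 0.960000)/(0.065887 - 0.577107)
       = 0.564334
Iteration 3:
  f(0.609506) = 0.065887
  f(0.564334) = -0.004405
  x_4 = 0.564334 - (-0.004405)×(0.564334 - 0.609506)/(-0.004405 - 0.065887)
       = 0.567165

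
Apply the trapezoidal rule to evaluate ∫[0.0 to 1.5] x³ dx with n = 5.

f(x) = x³
a = 0.0, b = 1.5, n = 5
h = (b - a)/n = 0.300000

Trapezoidal rule: (h/2)[f(x₀) + 2f(x₁) + 2f(x₂) + ... + f(xₙ)]

x_0 = 0.0000, f(x_0) = 0.000000, coefficient = 1
x_1 = 0.3000, f(x_1) = 0.027000, coefficient = 2
x_2 = 0.6000, f(x_2) = 0.216000, coefficient = 2
x_3 = 0.9000, f(x_3) = 0.729000, coefficient = 2
x_4 = 1.2000, f(x_4) = 1.728000, coefficient = 2
x_5 = 1.5000, f(x_5) = 3.375000, coefficient = 1

I ≈ (0.300000/2) × 8.775000 = 1.316250
Exact value: 1.265625
Error: 0.050625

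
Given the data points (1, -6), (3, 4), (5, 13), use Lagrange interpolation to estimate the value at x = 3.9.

Lagrange interpolation formula:
P(x) = Σ yᵢ × Lᵢ(x)
where Lᵢ(x) = Π_{j≠i} (x - xⱼ)/(xᵢ - xⱼ)

L_0(3.9) = (3.9 - 3)/(1 - 3) × (3.9 - 5)/(1 - 5) = -0.123750
L_1(3.9) = (3.9 - 1)/(3 - 1) × (3.9 - 5)/(3 - 5) = 0.797500
L_2(3.9) = (3.9 - 1)/(5 - 1) × (3.9 - 3)/(5 - 3) = 0.326250

P(3.9) = (-6)×L_0(3.9) + 4×L_1(3.9) + 13×L_2(3.9)
P(3.9) = 8.173750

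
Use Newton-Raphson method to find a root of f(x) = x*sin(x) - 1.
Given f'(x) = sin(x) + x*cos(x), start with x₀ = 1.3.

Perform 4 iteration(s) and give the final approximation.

f(x) = x*sin(x) - 1
f'(x) = sin(x) + x*cos(x)
x₀ = 1.3

Newton-Raphson formula: x_{n+1} = x_n - f(x_n)/f'(x_n)

Iteration 1:
  f(1.300000) = 0.252626
  f'(1.300000) = 1.311307
  x_1 = 1.300000 - 0.252626/1.311307 = 1.107348
Iteration 2:
  f(1.107348) = -0.009459
  f'(1.107348) = 1.389540
  x_2 = 1.107348 - (-0.009459)/1.389540 = 1.114155
Iteration 3:
  f(1.114155) = -0.000002
  f'(1.114155) = 1.388810
  x_3 = 1.114155 - (-0.000002)/1.388810 = 1.114157
Iteration 4:
  f(1.114157) = 0.000000
  f'(1.114157) = 1.388809
  x_4 = 1.114157 - 0.000000/1.388809 = 1.114157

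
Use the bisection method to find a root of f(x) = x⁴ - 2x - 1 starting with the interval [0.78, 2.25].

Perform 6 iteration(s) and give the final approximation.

f(x) = x⁴ - 2x - 1
Initial interval: [0.78, 2.25]

Iteration 1:
  c_1 = (0.780000 + 2.250000)/2 = 1.515000
  f(c_1) = f(1.515000) = 1.238058
  f(a) × f(c) < 0, new interval: [0.780000, 1.515000]
Iteration 2:
  c_2 = (0.780000 + 1.515000)/2 = 1.147500
  f(c_2) = f(1.147500) = -1.561153
  f(a) × f(c) ≥ 0, new interval: [1.147500, 1.515000]
Iteration 3:
  c_3 = (1.147500 + 1.515000)/2 = 1.331250
  f(c_3) = f(1.331250) = -0.521713
  f(a) × f(c) ≥ 0, new interval: [1.331250, 1.515000]
Iteration 4:
  c_4 = (1.331250 + 1.515000)/2 = 1.423125
  f(c_4) = f(1.423125) = 0.255528
  f(a) × f(c) < 0, new interval: [1.331250, 1.423125]
Iteration 5:
  c_5 = (1.331250 + 1.423125)/2 = 1.377188
  f(c_5) = f(1.377188) = -0.157111
  f(a) × f(c) ≥ 0, new interval: [1.377188, 1.423125]
Iteration 6:
  c_6 = (1.377188 + 1.423125)/2 = 1.400156
  f(c_6) = f(1.400156) = 0.043003
  f(a) × f(c) < 0, new interval: [1.377188, 1.400156]

After 6 iteration(s), the approximation is c_6 = 1.400156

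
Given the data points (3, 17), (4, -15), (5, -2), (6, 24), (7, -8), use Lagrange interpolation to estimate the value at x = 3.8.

Lagrange interpolation formula:
P(x) = Σ yᵢ × Lᵢ(x)
where Lᵢ(x) = Π_{j≠i} (x - xⱼ)/(xᵢ - xⱼ)

L_0(3.8) = (3.8 - 4)/(3 - 4) × (3.8 - 5)/(3 - 5) × (3.8 - 6)/(3 - 6) × (3.8 - 7)/(3 - 7) = 0.070400
L_1(3.8) = (3.8 - 3)/(4 - 3) × (3.8 - 5)/(4 - 5) × (3.8 - 6)/(4 - 6) × (3.8 - 7)/(4 - 7) = 1.126400
L_2(3.8) = (3.8 - 3)/(5 - 3) × (3.8 - 4)/(5 - 4) × (3.8 - 6)/(5 - 6) × (3.8 - 7)/(5 - 7) = -0.281600
L_3(3.8) = (3.8 - 3)/(6 - 3) × (3.8 - 4)/(6 - 4) × (3.8 - 5)/(6 - 5) × (3.8 - 7)/(6 - 7) = 0.102400
L_4(3.8) = (3.8 - 3)/(7 - 3) × (3.8 - 4)/(7 - 4) × (3.8 - 5)/(7 - 5) × (3.8 - 6)/(7 - 6) = -0.017600

P(3.8) = 17×L_0(3.8) + (-15)×L_1(3.8) + (-2)×L_2(3.8) + 24×L_3(3.8) + (-8)×L_4(3.8)
P(3.8) = -12.537600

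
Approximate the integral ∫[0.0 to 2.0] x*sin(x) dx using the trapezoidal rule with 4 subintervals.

f(x) = x*sin(x)
a = 0.0, b = 2.0, n = 4
h = (b - a)/n = 0.500000

Trapezoidal rule: (h/2)[f(x₀) + 2f(x₁) + 2f(x₂) + ... + f(xₙ)]

x_0 = 0.0000, f(x_0) = 0.000000, coefficient = 1
x_1 = 0.5000, f(x_1) = 0.239713, coefficient = 2
x_2 = 1.0000, f(x_2) = 0.841471, coefficient = 2
x_3 = 1.5000, f(x_3) = 1.496242, coefficient = 2
x_4 = 2.0000, f(x_4) = 1.818595, coefficient = 1

I ≈ (0.500000/2) × 6.973447 = 1.743362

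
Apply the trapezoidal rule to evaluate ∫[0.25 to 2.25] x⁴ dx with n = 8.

f(x) = x⁴
a = 0.25, b = 2.25, n = 8
h = (b - a)/n = 0.250000

Trapezoidal rule: (h/2)[f(x₀) + 2f(x₁) + 2f(x₂) + ... + f(xₙ)]

x_0 = 0.2500, f(x_0) = 0.003906, coefficient = 1
x_1 = 0.5000, f(x_1) = 0.062500, coefficient = 2
x_2 = 0.7500, f(x_2) = 0.316406, coefficient = 2
x_3 = 1.0000, f(x_3) = 1.000000, coefficient = 2
x_4 = 1.2500, f(x_4) = 2.441406, coefficient = 2
x_5 = 1.5000, f(x_5) = 5.062500, coefficient = 2
x_6 = 1.7500, f(x_6) = 9.378906, coefficient = 2
x_7 = 2.0000, f(x_7) = 16.000000, coefficient = 2
x_8 = 2.2500, f(x_8) = 25.628906, coefficient = 1

I ≈ (0.250000/2) × 94.156250 = 11.769531
Exact value: 11.532812
Error: 0.236719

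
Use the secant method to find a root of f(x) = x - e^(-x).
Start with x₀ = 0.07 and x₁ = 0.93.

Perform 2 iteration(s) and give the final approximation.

f(x) = x - e^(-x)
x₀ = 0.07, x₁ = 0.93

Secant formula: x_{n+1} = x_n - f(x_n)(x_n - x_{n-1})/(f(x_n) - f(x_{n-1}))

Iteration 1:
  f(0.070000) = -0.862394
  f(0.930000) = 0.535446
  x_2 = 0.930000 - 0.535446×(0.930000 - 0.070000)/(0.535446 - (-0.862394))
       = 0.600575
Iteration 2:
  f(0.930000) = 0.535446
  f(0.600575) = 0.052078
  x_3 = 0.600575 - 0.052078×(0.600575 - 0.930000)/(0.052078 - 0.535446)
       = 0.565082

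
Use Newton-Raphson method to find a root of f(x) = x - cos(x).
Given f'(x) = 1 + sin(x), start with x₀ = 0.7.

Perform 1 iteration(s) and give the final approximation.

f(x) = x - cos(x)
f'(x) = 1 + sin(x)
x₀ = 0.7

Newton-Raphson formula: x_{n+1} = x_n - f(x_n)/f'(x_n)

Iteration 1:
  f(0.700000) = -0.064842
  f'(0.700000) = 1.644218
  x_1 = 0.700000 - (-0.064842)/1.644218 = 0.739436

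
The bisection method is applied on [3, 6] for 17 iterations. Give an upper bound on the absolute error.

Bisection error bound: |error| ≤ (b-a)/2^n
|error| ≤ (6 - 3)/2^17 = 3/2^17
|error| ≤ 0.0000228882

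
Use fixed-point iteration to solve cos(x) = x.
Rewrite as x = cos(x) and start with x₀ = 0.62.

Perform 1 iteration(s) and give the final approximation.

Equation: cos(x) = x
Fixed-point form: x = cos(x)
x₀ = 0.62

x_1 = g(0.620000) = 0.813878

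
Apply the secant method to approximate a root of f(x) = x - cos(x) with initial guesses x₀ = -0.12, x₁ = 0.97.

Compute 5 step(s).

f(x) = x - cos(x)
x₀ = -0.12, x₁ = 0.97

Secant formula: x_{n+1} = x_n - f(x_n)(x_n - x_{n-1})/(f(x_n) - f(x_{n-1}))

Iteration 1:
  f(-0.120000) = -1.112809
  f(0.970000) = 0.404700
  x_2 = 0.970000 - 0.404700×(0.970000 - (-0.120000))/(0.404700 - (-1.112809))
       = 0.679311
Iteration 2:
  f(0.970000) = 0.404700
  f(0.679311) = -0.098695
  x_3 = 0.679311 - (-0.098695)×(0.679311 - 0.970000)/(-0.098695 - 0.404700)
       = 0.736303
Iteration 3:
  f(0.679311) = -0.098695
  f(0.736303) = -0.004653
  x_4 = 0.736303 - (-0.004653)×(0.736303 - 0.679311)/(-0.004653 - (-0.098695))
       = 0.739123
Iteration 4:
  f(0.736303) = -0.004653
  f(0.739123) = 0.000063
  x_5 = 0.739123 - 0.000063×(0.739123 - 0.736303)/(0.000063 - (-0.004653))
       = 0.739085
Iteration 5:
  f(0.739123) = 0.000063
  f(0.739085) = 0.000000
  x_6 = 0.739085 - 0.000000×(0.739085 - 0.739123)/(0.000000 - 0.000063)
       = 0.739085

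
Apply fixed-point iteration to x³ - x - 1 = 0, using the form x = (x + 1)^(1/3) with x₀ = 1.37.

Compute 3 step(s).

Equation: x³ - x - 1 = 0
Fixed-point form: x = (x + 1)^(1/3)
x₀ = 1.37

x_1 = g(1.370000) = 1.333264
x_2 = g(1.333264) = 1.326339
x_3 = g(1.326339) = 1.325026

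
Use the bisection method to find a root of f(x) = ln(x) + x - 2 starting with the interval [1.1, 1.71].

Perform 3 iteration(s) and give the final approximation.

f(x) = ln(x) + x - 2
Initial interval: [1.1, 1.71]

Iteration 1:
  c_1 = (1.100000 + 1.710000)/2 = 1.405000
  f(c_1) = f(1.405000) = -0.254963
  f(a) × f(c) ≥ 0, new interval: [1.405000, 1.710000]
Iteration 2:
  c_2 = (1.405000 + 1.710000)/2 = 1.557500
  f(c_2) = f(1.557500) = 0.000582
  f(a) × f(c) < 0, new interval: [1.405000, 1.557500]
Iteration 3:
  c_3 = (1.405000 + 1.557500)/2 = 1.481250
  f(c_3) = f(1.481250) = -0.125864
  f(a) × f(c) ≥ 0, new interval: [1.481250, 1.557500]

After 3 iteration(s), the approximation is c_3 = 1.481250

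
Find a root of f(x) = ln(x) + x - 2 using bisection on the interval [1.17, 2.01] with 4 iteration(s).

f(x) = ln(x) + x - 2
Initial interval: [1.17, 2.01]

Iteration 1:
  c_1 = (1.170000 + 2.010000)/2 = 1.590000
  f(c_1) = f(1.590000) = 0.053734
  f(a) × f(c) < 0, new interval: [1.170000, 1.590000]
Iteration 2:
  c_2 = (1.170000 + 1.590000)/2 = 1.380000
  f(c_2) = f(1.380000) = -0.297917
  f(a) × f(c) ≥ 0, new interval: [1.380000, 1.590000]
Iteration 3:
  c_3 = (1.380000 + 1.590000)/2 = 1.485000
  f(c_3) = f(1.485000) = -0.119585
  f(a) × f(c) ≥ 0, new interval: [1.485000, 1.590000]
Iteration 4:
  c_4 = (1.485000 + 1.590000)/2 = 1.537500
  f(c_4) = f(1.537500) = -0.032342
  f(a) × f(c) ≥ 0, new interval: [1.537500, 1.590000]

After 4 iteration(s), the approximation is c_4 = 1.537500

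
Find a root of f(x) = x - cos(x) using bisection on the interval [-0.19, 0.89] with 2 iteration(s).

f(x) = x - cos(x)
Initial interval: [-0.19, 0.89]

Iteration 1:
  c_1 = (-0.190000 + 0.890000)/2 = 0.350000
  f(c_1) = f(0.350000) = -0.589373
  f(a) × f(c) ≥ 0, new interval: [0.350000, 0.890000]
Iteration 2:
  c_2 = (0.350000 + 0.890000)/2 = 0.620000
  f(c_2) = f(0.620000) = -0.193878
  f(a) × f(c) ≥ 0, new interval: [0.620000, 0.890000]

After 2 iteration(s), the approximation is c_2 = 0.620000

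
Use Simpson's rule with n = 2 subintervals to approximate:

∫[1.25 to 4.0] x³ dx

f(x) = x³
a = 1.25, b = 4.0, n = 2
h = (b - a)/n = 1.375000

Simpson's rule: (h/3)[f(x₀) + 4f(x₁) + 2f(x₂) + ... + f(xₙ)]

x_0 = 1.2500, f(x_0) = 1.953125, coefficient = 1
x_1 = 2.6250, f(x_1) = 18.087891, coefficient = 4
x_2 = 4.0000, f(x_2) = 64.000000, coefficient = 1

I ≈ (1.375000/3) × 138.304688 = 63.389648
Exact value: 63.389648
Error: 0.000000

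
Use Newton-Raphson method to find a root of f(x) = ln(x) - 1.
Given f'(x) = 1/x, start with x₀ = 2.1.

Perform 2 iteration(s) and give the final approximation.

f(x) = ln(x) - 1
f'(x) = 1/x
x₀ = 2.1

Newton-Raphson formula: x_{n+1} = x_n - f(x_n)/f'(x_n)

Iteration 1:
  f(2.100000) = -0.258063
  f'(2.100000) = 0.476190
  x_1 = 2.100000 - (-0.258063)/0.476190 = 2.641932
Iteration 2:
  f(2.641932) = -0.028490
  f'(2.641932) = 0.378511
  x_2 = 2.641932 - (-0.028490)/0.378511 = 2.717199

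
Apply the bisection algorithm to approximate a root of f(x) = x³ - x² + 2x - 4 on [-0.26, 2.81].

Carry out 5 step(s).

f(x) = x³ - x² + 2x - 4
Initial interval: [-0.26, 2.81]

Iteration 1:
  c_1 = (-0.260000 + 2.810000)/2 = 1.275000
  f(c_1) = f(1.275000) = -1.002953
  f(a) × f(c) ≥ 0, new interval: [1.275000, 2.810000]
Iteration 2:
  c_2 = (1.275000 + 2.810000)/2 = 2.042500
  f(c_2) = f(2.042500) = 4.434108
  f(a) × f(c) < 0, new interval: [1.275000, 2.042500]
Iteration 3:
  c_3 = (1.275000 + 2.042500)/2 = 1.658750
  f(c_3) = f(1.658750) = 1.130019
  f(a) × f(c) < 0, new interval: [1.275000, 1.658750]
Iteration 4:
  c_4 = (1.275000 + 1.658750)/2 = 1.466875
  f(c_4) = f(1.466875) = -0.061665
  f(a) × f(c) ≥ 0, new interval: [1.466875, 1.658750]
Iteration 5:
  c_5 = (1.466875 + 1.658750)/2 = 1.562812
  f(c_5) = f(1.562812) = 0.500229
  f(a) × f(c) < 0, new interval: [1.466875, 1.562812]

After 5 iteration(s), the approximation is c_5 = 1.562812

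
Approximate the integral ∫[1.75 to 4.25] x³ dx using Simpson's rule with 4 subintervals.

f(x) = x³
a = 1.75, b = 4.25, n = 4
h = (b - a)/n = 0.625000

Simpson's rule: (h/3)[f(x₀) + 4f(x₁) + 2f(x₂) + ... + f(xₙ)]

x_0 = 1.7500, f(x_0) = 5.359375, coefficient = 1
x_1 = 2.3750, f(x_1) = 13.396484, coefficient = 4
x_2 = 3.0000, f(x_2) = 27.000000, coefficient = 2
x_3 = 3.6250, f(x_3) = 47.634766, coefficient = 4
x_4 = 4.2500, f(x_4) = 76.765625, coefficient = 1

I ≈ (0.625000/3) × 380.250000 = 79.218750
Exact value: 79.218750
Error: 0.000000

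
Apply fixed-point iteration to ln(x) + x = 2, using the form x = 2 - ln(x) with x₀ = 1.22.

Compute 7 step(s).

Equation: ln(x) + x = 2
Fixed-point form: x = 2 - ln(x)
x₀ = 1.22

x_1 = g(1.220000) = 1.801149
x_2 = g(1.801149) = 1.411575
x_3 = g(1.411575) = 1.655294
x_4 = g(1.655294) = 1.496021
x_5 = g(1.496021) = 1.597191
x_6 = g(1.597191) = 1.531754
x_7 = g(1.531754) = 1.573587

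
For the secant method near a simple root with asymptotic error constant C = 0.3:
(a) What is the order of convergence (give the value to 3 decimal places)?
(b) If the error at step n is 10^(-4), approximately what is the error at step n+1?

(a) Secant method has superlinear convergence with order φ = (1+√5)/2 ≈ 1.618.
    This means |e_{n+1}| ≈ C|e_n|^1.618.

(b) With |e_n| = 10^(-4) and C = 0.3:
    |e_{n+1}| ≈ 0.3 × (10^(-4))^1.618 = 0.3 × 10^(-6.47)

(a) ≈ 1.618 (golden ratio); (b) |e_{n+1}| ≈ 1.012e-07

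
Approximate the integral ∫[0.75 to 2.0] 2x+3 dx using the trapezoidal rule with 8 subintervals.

f(x) = 2x+3
a = 0.75, b = 2.0, n = 8
h = (b - a)/n = 0.156250

Trapezoidal rule: (h/2)[f(x₀) + 2f(x₁) + 2f(x₂) + ... + f(xₙ)]

x_0 = 0.7500, f(x_0) = 4.500000, coefficient = 1
x_1 = 0.9062, f(x_1) = 4.812500, coefficient = 2
x_2 = 1.0625, f(x_2) = 5.125000, coefficient = 2
x_3 = 1.2188, f(x_3) = 5.437500, coefficient = 2
x_4 = 1.3750, f(x_4) = 5.750000, coefficient = 2
x_5 = 1.5312, f(x_5) = 6.062500, coefficient = 2
x_6 = 1.6875, f(x_6) = 6.375000, coefficient = 2
x_7 = 1.8438, f(x_7) = 6.687500, coefficient = 2
x_8 = 2.0000, f(x_8) = 7.000000, coefficient = 1

I ≈ (0.156250/2) × 92.000000 = 7.187500
Exact value: 7.187500
Error: 0.000000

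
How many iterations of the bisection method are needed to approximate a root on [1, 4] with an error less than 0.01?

We need (b-a)/2^n ≤ 0.01
(4 - 1)/2^n ≤ 0.01
3/2^n ≤ 0.01
2^n ≥ 300
n ≥ log₂(300) = 8.23
n ≥ 9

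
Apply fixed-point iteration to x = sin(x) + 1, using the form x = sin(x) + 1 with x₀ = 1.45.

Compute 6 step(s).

Equation: x = sin(x) + 1
Fixed-point form: x = sin(x) + 1
x₀ = 1.45

x_1 = g(1.450000) = 1.992713
x_2 = g(1.992713) = 1.912306
x_3 = g(1.912306) = 1.942250
x_4 = g(1.942250) = 1.931801
x_5 = g(1.931801) = 1.935543
x_6 = g(1.935543) = 1.934214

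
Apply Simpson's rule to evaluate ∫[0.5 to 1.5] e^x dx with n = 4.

f(x) = e^x
a = 0.5, b = 1.5, n = 4
h = (b - a)/n = 0.250000

Simpson's rule: (h/3)[f(x₀) + 4f(x₁) + 2f(x₂) + ... + f(xₙ)]

x_0 = 0.5000, f(x_0) = 1.648721, coefficient = 1
x_1 = 0.7500, f(x_1) = 2.117000, coefficient = 4
x_2 = 1.0000, f(x_2) = 2.718282, coefficient = 2
x_3 = 1.2500, f(x_3) = 3.490343, coefficient = 4
x_4 = 1.5000, f(x_4) = 4.481689, coefficient = 1

I ≈ (0.250000/3) × 33.996346 = 2.833029
Exact value: 2.832968
Error: 0.000061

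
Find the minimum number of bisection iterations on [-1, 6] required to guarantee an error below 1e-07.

We need (b-a)/2^n ≤ 1e-07
(6 - (-1))/2^n ≤ 1e-07
7/2^n ≤ 1e-07
2^n ≥ 70000000
n ≥ log₂(70000000) = 26.06
n ≥ 27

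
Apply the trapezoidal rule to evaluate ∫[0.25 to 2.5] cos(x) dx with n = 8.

f(x) = cos(x)
a = 0.25, b = 2.5, n = 8
h = (b - a)/n = 0.281250

Trapezoidal rule: (h/2)[f(x₀) + 2f(x₁) + 2f(x₂) + ... + f(xₙ)]

x_0 = 0.2500, f(x_0) = 0.968912, coefficient = 1
x_1 = 0.5312, f(x_1) = 0.862174, coefficient = 2
x_2 = 0.8125, f(x_2) = 0.687686, coefficient = 2
x_3 = 1.0938, f(x_3) = 0.459157, coefficient = 2
x_4 = 1.3750, f(x_4) = 0.194548, coefficient = 2
x_5 = 1.6562, f(x_5) = -0.085350, coefficient = 2
x_6 = 1.9375, f(x_6) = -0.358540, coefficient = 2
x_7 = 2.2188, f(x_7) = -0.603556, coefficient = 2
x_8 = 2.5000, f(x_8) = -0.801144, coefficient = 1

I ≈ (0.281250/2) × 2.480007 = 0.348751
Exact value: 0.351068
Error: 0.002317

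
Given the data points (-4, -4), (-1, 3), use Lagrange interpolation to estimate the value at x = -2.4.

Lagrange interpolation formula:
P(x) = Σ yᵢ × Lᵢ(x)
where Lᵢ(x) = Π_{j≠i} (x - xⱼ)/(xᵢ - xⱼ)

L_0(-2.4) = (-2.4 - (-1))/(-4 - (-1)) = 0.466667
L_1(-2.4) = (-2.4 - (-4))/(-1 - (-4)) = 0.533333

P(-2.4) = (-4)×L_0(-2.4) + 3×L_1(-2.4)
P(-2.4) = -0.266667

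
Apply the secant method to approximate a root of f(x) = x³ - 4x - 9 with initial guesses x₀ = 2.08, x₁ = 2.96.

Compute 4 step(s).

f(x) = x³ - 4x - 9
x₀ = 2.08, x₁ = 2.96

Secant formula: x_{n+1} = x_n - f(x_n)(x_n - x_{n-1})/(f(x_n) - f(x_{n-1}))

Iteration 1:
  f(2.080000) = -8.321088
  f(2.960000) = 5.094336
  x_2 = 2.960000 - 5.094336×(2.960000 - 2.080000)/(5.094336 - (-8.321088))
       = 2.625831
Iteration 2:
  f(2.960000) = 5.094336
  f(2.625831) = -1.398246
  x_3 = 2.625831 - (-1.398246)×(2.625831 - 2.960000)/(-1.398246 - 5.094336)
       = 2.697798
Iteration 3:
  f(2.625831) = -1.398246
  f(2.697798) = -0.156311
  x_4 = 2.697798 - (-0.156311)×(2.697798 - 2.625831)/(-0.156311 - (-1.398246))
       = 2.706856
Iteration 4:
  f(2.697798) = -0.156311
  f(2.706856) = 0.005894
  x_5 = 2.706856 - 0.005894×(2.706856 - 2.697798)/(0.005894 - (-0.156311))
       = 2.706527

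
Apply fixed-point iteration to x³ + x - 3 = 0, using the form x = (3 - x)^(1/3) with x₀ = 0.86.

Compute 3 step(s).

Equation: x³ + x - 3 = 0
Fixed-point form: x = (3 - x)^(1/3)
x₀ = 0.86

x_1 = g(0.860000) = 1.288659
x_2 = g(1.288659) = 1.196131
x_3 = g(1.196131) = 1.217311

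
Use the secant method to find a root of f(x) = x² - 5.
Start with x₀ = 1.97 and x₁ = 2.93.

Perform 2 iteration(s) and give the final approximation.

f(x) = x² - 5
x₀ = 1.97, x₁ = 2.93

Secant formula: x_{n+1} = x_n - f(x_n)(x_n - x_{n-1})/(f(x_n) - f(x_{n-1}))

Iteration 1:
  f(1.970000) = -1.119100
  f(2.930000) = 3.584900
  x_2 = 2.930000 - 3.584900×(2.930000 - 1.970000)/(3.584900 - (-1.119100))
       = 2.198388
Iteration 2:
  f(2.930000) = 3.584900
  f(2.198388) = -0.167091
  x_3 = 2.198388 - (-0.167091)×(2.198388 - 2.930000)/(-0.167091 - 3.584900)
       = 2.230969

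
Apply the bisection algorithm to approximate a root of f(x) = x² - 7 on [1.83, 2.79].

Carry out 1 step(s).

f(x) = x² - 7
Initial interval: [1.83, 2.79]

Iteration 1:
  c_1 = (1.830000 + 2.790000)/2 = 2.310000
  f(c_1) = f(2.310000) = -1.663900
  f(a) × f(c) ≥ 0, new interval: [2.310000, 2.790000]

After 1 iteration(s), the approximation is c_1 = 2.310000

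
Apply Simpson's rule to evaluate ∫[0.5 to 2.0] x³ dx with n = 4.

f(x) = x³
a = 0.5, b = 2.0, n = 4
h = (b - a)/n = 0.375000

Simpson's rule: (h/3)[f(x₀) + 4f(x₁) + 2f(x₂) + ... + f(xₙ)]

x_0 = 0.5000, f(x_0) = 0.125000, coefficient = 1
x_1 = 0.8750, f(x_1) = 0.669922, coefficient = 4
x_2 = 1.2500, f(x_2) = 1.953125, coefficient = 2
x_3 = 1.6250, f(x_3) = 4.291016, coefficient = 4
x_4 = 2.0000, f(x_4) = 8.000000, coefficient = 1

I ≈ (0.375000/3) × 31.875000 = 3.984375
Exact value: 3.984375
Error: 0.000000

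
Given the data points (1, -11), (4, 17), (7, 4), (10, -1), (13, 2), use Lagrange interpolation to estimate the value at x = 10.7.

Lagrange interpolation formula:
P(x) = Σ yᵢ × Lᵢ(x)
where Lᵢ(x) = Π_{j≠i} (x - xⱼ)/(xᵢ - xⱼ)

L_0(10.7) = (10.7 - 4)/(1 - 4) × (10.7 - 7)/(1 - 7) × (10.7 - 10)/(1 - 10) × (10.7 - 13)/(1 - 13) = -0.020531
L_1(10.7) = (10.7 - 1)/(4 - 1) × (10.7 - 7)/(4 - 7) × (10.7 - 10)/(4 - 10) × (10.7 - 13)/(4 - 13) = 0.118895
L_2(10.7) = (10.7 - 1)/(7 - 1) × (10.7 - 4)/(7 - 4) × (10.7 - 10)/(7 - 10) × (10.7 - 13)/(7 - 13) = -0.322944
L_3(10.7) = (10.7 - 1)/(10 - 1) × (10.7 - 4)/(10 - 4) × (10.7 - 7)/(10 - 7) × (10.7 - 13)/(10 - 13) = 1.137994
L_4(10.7) = (10.7 - 1)/(13 - 1) × (10.7 - 4)/(13 - 4) × (10.7 - 7)/(13 - 7) × (10.7 - 10)/(13 - 10) = 0.086586

P(10.7) = (-11)×L_0(10.7) + 17×L_1(10.7) + 4×L_2(10.7) + (-1)×L_3(10.7) + 2×L_4(10.7)
P(10.7) = -0.009546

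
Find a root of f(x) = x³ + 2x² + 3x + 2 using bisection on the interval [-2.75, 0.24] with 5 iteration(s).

f(x) = x³ + 2x² + 3x + 2
Initial interval: [-2.75, 0.24]

Iteration 1:
  c_1 = (-2.750000 + 0.240000)/2 = -1.255000
  f(c_1) = f(-1.255000) = -0.591606
  f(a) × f(c) ≥ 0, new interval: [-1.255000, 0.240000]
Iteration 2:
  c_2 = (-1.255000 + 0.240000)/2 = -0.507500
  f(c_2) = f(-0.507500) = 0.861903
  f(a) × f(c) < 0, new interval: [-1.255000, -0.507500]
Iteration 3:
  c_3 = (-1.255000 + (-0.507500))/2 = -0.881250
  f(c_3) = f(-0.881250) = 0.225073
  f(a) × f(c) < 0, new interval: [-1.255000, -0.881250]
Iteration 4:
  c_4 = (-1.255000 + (-0.881250))/2 = -1.068125
  f(c_4) = f(-1.068125) = -0.141207
  f(a) × f(c) ≥ 0, new interval: [-1.068125, -0.881250]
Iteration 5:
  c_5 = (-1.068125 + (-0.881250))/2 = -0.974687
  f(c_5) = f(-0.974687) = 0.050000
  f(a) × f(c) < 0, new interval: [-1.068125, -0.974687]

After 5 iteration(s), the approximation is c_5 = -0.974687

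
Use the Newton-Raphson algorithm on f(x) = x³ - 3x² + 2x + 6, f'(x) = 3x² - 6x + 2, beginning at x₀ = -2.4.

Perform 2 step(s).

f(x) = x³ - 3x² + 2x + 6
f'(x) = 3x² - 6x + 2
x₀ = -2.4

Newton-Raphson formula: x_{n+1} = x_n - f(x_n)/f'(x_n)

Iteration 1:
  f(-2.400000) = -29.904000
  f'(-2.400000) = 33.680000
  x_1 = -2.400000 - (-29.904000)/33.680000 = -1.512114
Iteration 2:
  f(-1.512114) = -7.341126
  f'(-1.512114) = 17.932150
  x_2 = -1.512114 - (-7.341126)/17.932150 = -1.102731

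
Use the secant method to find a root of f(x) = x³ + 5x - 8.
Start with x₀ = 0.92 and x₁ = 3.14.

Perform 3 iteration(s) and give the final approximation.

f(x) = x³ + 5x - 8
x₀ = 0.92, x₁ = 3.14

Secant formula: x_{n+1} = x_n - f(x_n)(x_n - x_{n-1})/(f(x_n) - f(x_{n-1}))

Iteration 1:
  f(0.920000) = -2.621312
  f(3.140000) = 38.659144
  x_2 = 3.140000 - 38.659144×(3.140000 - 0.920000)/(38.659144 - (-2.621312))
       = 1.060970
Iteration 2:
  f(3.140000) = 38.659144
  f(1.060970) = -1.500860
  x_3 = 1.060970 - (-1.500860)×(1.060970 - 3.140000)/(-1.500860 - 38.659144)
       = 1.138668
Iteration 3:
  f(1.060970) = -1.500860
  f(1.138668) = -0.830306
  x_4 = 1.138668 - (-0.830306)×(1.138668 - 1.060970)/(-0.830306 - (-1.500860))
       = 1.234876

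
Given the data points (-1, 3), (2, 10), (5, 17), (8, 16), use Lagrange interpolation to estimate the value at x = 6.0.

Lagrange interpolation formula:
P(x) = Σ yᵢ × Lᵢ(x)
where Lᵢ(x) = Π_{j≠i} (x - xⱼ)/(xᵢ - xⱼ)

L_0(6.0) = (6.0 - 2)/(-1 - 2) × (6.0 - 5)/(-1 - 5) × (6.0 - 8)/(-1 - 8) = 0.049383
L_1(6.0) = (6.0 - (-1))/(2 - (-1)) × (6.0 - 5)/(2 - 5) × (6.0 - 8)/(2 - 8) = -0.259259
L_2(6.0) = (6.0 - (-1))/(5 - (-1)) × (6.0 - 2)/(5 - 2) × (6.0 - 8)/(5 - 8) = 1.037037
L_3(6.0) = (6.0 - (-1))/(8 - (-1)) × (6.0 - 2)/(8 - 2) × (6.0 - 5)/(8 - 5) = 0.172840

P(6.0) = 3×L_0(6.0) + 10×L_1(6.0) + 17×L_2(6.0) + 16×L_3(6.0)
P(6.0) = 17.950617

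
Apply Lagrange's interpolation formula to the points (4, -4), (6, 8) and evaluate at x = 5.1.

Lagrange interpolation formula:
P(x) = Σ yᵢ × Lᵢ(x)
where Lᵢ(x) = Π_{j≠i} (x - xⱼ)/(xᵢ - xⱼ)

L_0(5.1) = (5.1 - 6)/(4 - 6) = 0.450000
L_1(5.1) = (5.1 - 4)/(6 - 4) = 0.550000

P(5.1) = (-4)×L_0(5.1) + 8×L_1(5.1)
P(5.1) = 2.600000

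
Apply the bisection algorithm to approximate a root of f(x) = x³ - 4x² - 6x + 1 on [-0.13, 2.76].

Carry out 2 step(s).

f(x) = x³ - 4x² - 6x + 1
Initial interval: [-0.13, 2.76]

Iteration 1:
  c_1 = (-0.130000 + 2.760000)/2 = 1.315000
  f(c_1) = f(1.315000) = -11.532969
  f(a) × f(c) < 0, new interval: [-0.130000, 1.315000]
Iteration 2:
  c_2 = (-0.130000 + 1.315000)/2 = 0.592500
  f(c_2) = f(0.592500) = -3.751224
  f(a) × f(c) < 0, new interval: [-0.130000, 0.592500]

After 2 iteration(s), the approximation is c_2 = 0.592500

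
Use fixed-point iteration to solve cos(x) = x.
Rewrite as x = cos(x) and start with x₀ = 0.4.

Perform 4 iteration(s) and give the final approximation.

Equation: cos(x) = x
Fixed-point form: x = cos(x)
x₀ = 0.4

x_1 = g(0.400000) = 0.921061
x_2 = g(0.921061) = 0.604976
x_3 = g(0.604976) = 0.822516
x_4 = g(0.822516) = 0.680380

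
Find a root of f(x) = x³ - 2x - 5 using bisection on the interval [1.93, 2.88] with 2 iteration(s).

f(x) = x³ - 2x - 5
Initial interval: [1.93, 2.88]

Iteration 1:
  c_1 = (1.930000 + 2.880000)/2 = 2.405000
  f(c_1) = f(2.405000) = 4.100580
  f(a) × f(c) < 0, new interval: [1.930000, 2.405000]
Iteration 2:
  c_2 = (1.930000 + 2.405000)/2 = 2.167500
  f(c_2) = f(2.167500) = 0.848037
  f(a) × f(c) < 0, new interval: [1.930000, 2.167500]

After 2 iteration(s), the approximation is c_2 = 2.167500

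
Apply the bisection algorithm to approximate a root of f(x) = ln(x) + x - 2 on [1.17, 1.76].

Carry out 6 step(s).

f(x) = ln(x) + x - 2
Initial interval: [1.17, 1.76]

Iteration 1:
  c_1 = (1.170000 + 1.760000)/2 = 1.465000
  f(c_1) = f(1.465000) = -0.153145
  f(a) × f(c) ≥ 0, new interval: [1.465000, 1.760000]
Iteration 2:
  c_2 = (1.465000 + 1.760000)/2 = 1.612500
  f(c_2) = f(1.612500) = 0.090286
  f(a) × f(c) < 0, new interval: [1.465000, 1.612500]
Iteration 3:
  c_3 = (1.465000 + 1.612500)/2 = 1.538750
  f(c_3) = f(1.538750) = -0.030280
  f(a) × f(c) ≥ 0, new interval: [1.538750, 1.612500]
Iteration 4:
  c_4 = (1.538750 + 1.612500)/2 = 1.575625
  f(c_4) = f(1.575625) = 0.030277
  f(a) × f(c) < 0, new interval: [1.538750, 1.575625]
Iteration 5:
  c_5 = (1.538750 + 1.575625)/2 = 1.557187
  f(c_5) = f(1.557187) = 0.000069
  f(a) × f(c) < 0, new interval: [1.538750, 1.557187]
Iteration 6:
  c_6 = (1.538750 + 1.557187)/2 = 1.547969
  f(c_6) = f(1.547969) = -0.015088
  f(a) × f(c) ≥ 0, new interval: [1.547969, 1.557187]

After 6 iteration(s), the approximation is c_6 = 1.547969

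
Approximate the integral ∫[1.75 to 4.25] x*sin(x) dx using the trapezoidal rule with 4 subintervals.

f(x) = x*sin(x)
a = 1.75, b = 4.25, n = 4
h = (b - a)/n = 0.625000

Trapezoidal rule: (h/2)[f(x₀) + 2f(x₁) + 2f(x₂) + ... + f(xₙ)]

x_0 = 1.7500, f(x_0) = 1.721975, coefficient = 1
x_1 = 2.3750, f(x_1) = 1.647502, coefficient = 2
x_2 = 3.0000, f(x_2) = 0.423360, coefficient = 2
x_3 = 3.6250, f(x_3) = -1.684896, coefficient = 2
x_4 = 4.2500, f(x_4) = -3.803705, coefficient = 1

I ≈ (0.625000/2) × -1.309797 = -0.409311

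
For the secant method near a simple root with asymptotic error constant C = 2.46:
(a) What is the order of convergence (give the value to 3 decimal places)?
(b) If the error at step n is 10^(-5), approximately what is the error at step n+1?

(a) Secant method has superlinear convergence with order φ = (1+√5)/2 ≈ 1.618.
    This means |e_{n+1}| ≈ C|e_n|^1.618.

(b) With |e_n| = 10^(-5) and C = 2.46:
    |e_{n+1}| ≈ 2.46 × (10^(-5))^1.618 = 2.46 × 10^(-8.09)

(a) ≈ 1.618 (golden ratio); (b) |e_{n+1}| ≈ 1.999e-08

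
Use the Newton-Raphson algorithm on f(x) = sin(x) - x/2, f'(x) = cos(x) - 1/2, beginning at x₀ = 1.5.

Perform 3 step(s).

f(x) = sin(x) - x/2
f'(x) = cos(x) - 1/2
x₀ = 1.5

Newton-Raphson formula: x_{n+1} = x_n - f(x_n)/f'(x_n)

Iteration 1:
  f(1.500000) = 0.247495
  f'(1.500000) = -0.429263
  x_1 = 1.500000 - 0.247495/(-0.429263) = 2.076558
Iteration 2:
  f(2.076558) = -0.163473
  f'(2.076558) = -0.984474
  x_2 = 2.076558 - (-0.163473)/(-0.984474) = 1.910507
Iteration 3:
  f(1.910507) = -0.012402
  f'(1.910507) = -0.833214
  x_3 = 1.910507 - (-0.012402)/(-0.833214) = 1.895622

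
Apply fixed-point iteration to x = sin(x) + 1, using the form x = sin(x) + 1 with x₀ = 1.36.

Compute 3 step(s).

Equation: x = sin(x) + 1
Fixed-point form: x = sin(x) + 1
x₀ = 1.36

x_1 = g(1.360000) = 1.977865
x_2 = g(1.977865) = 1.918285
x_3 = g(1.918285) = 1.940231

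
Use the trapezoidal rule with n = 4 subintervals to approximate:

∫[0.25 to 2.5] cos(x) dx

f(x) = cos(x)
a = 0.25, b = 2.5, n = 4
h = (b - a)/n = 0.562500

Trapezoidal rule: (h/2)[f(x₀) + 2f(x₁) + 2f(x₂) + ... + f(xₙ)]

x_0 = 0.2500, f(x_0) = 0.968912, coefficient = 1
x_1 = 0.8125, f(x_1) = 0.687686, coefficient = 2
x_2 = 1.3750, f(x_2) = 0.194548, coefficient = 2
x_3 = 1.9375, f(x_3) = -0.358540, coefficient = 2
x_4 = 2.5000, f(x_4) = -0.801144, coefficient = 1

I ≈ (0.562500/2) × 1.215155 = 0.341762
Exact value: 0.351068
Error: 0.009306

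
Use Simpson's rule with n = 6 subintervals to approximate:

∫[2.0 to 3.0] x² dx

f(x) = x²
a = 2.0, b = 3.0, n = 6
h = (b - a)/n = 0.166667

Simpson's rule: (h/3)[f(x₀) + 4f(x₁) + 2f(x₂) + ... + f(xₙ)]

x_0 = 2.0000, f(x_0) = 4.000000, coefficient = 1
x_1 = 2.1667, f(x_1) = 4.694444, coefficient = 4
x_2 = 2.3333, f(x_2) = 5.444444, coefficient = 2
x_3 = 2.5000, f(x_3) = 6.250000, coefficient = 4
x_4 = 2.6667, f(x_4) = 7.111111, coefficient = 2
x_5 = 2.8333, f(x_5) = 8.027778, coefficient = 4
x_6 = 3.0000, f(x_6) = 9.000000, coefficient = 1

I ≈ (0.166667/3) × 114.000000 = 6.333333
Exact value: 6.333333
Error: 0.000000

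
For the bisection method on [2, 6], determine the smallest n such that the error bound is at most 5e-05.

We need (b-a)/2^n ≤ 5e-05
(6 - 2)/2^n ≤ 5e-05
4/2^n ≤ 5e-05
2^n ≥ 80000
n ≥ log₂(80000) = 16.29
n ≥ 17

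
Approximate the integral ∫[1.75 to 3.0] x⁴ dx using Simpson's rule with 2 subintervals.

f(x) = x⁴
a = 1.75, b = 3.0, n = 2
h = (b - a)/n = 0.625000

Simpson's rule: (h/3)[f(x₀) + 4f(x₁) + 2f(x₂) + ... + f(xₙ)]

x_0 = 1.7500, f(x_0) = 9.378906, coefficient = 1
x_1 = 2.3750, f(x_1) = 31.816650, coefficient = 4
x_2 = 3.0000, f(x_2) = 81.000000, coefficient = 1

I ≈ (0.625000/3) × 217.645508 = 45.342814
Exact value: 45.317383
Error: 0.025431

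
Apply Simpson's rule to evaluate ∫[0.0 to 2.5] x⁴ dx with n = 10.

f(x) = x⁴
a = 0.0, b = 2.5, n = 10
h = (b - a)/n = 0.250000

Simpson's rule: (h/3)[f(x₀) + 4f(x₁) + 2f(x₂) + ... + f(xₙ)]

x_0 = 0.0000, f(x_0) = 0.000000, coefficient = 1
x_1 = 0.2500, f(x_1) = 0.003906, coefficient = 4
x_2 = 0.5000, f(x_2) = 0.062500, coefficient = 2
x_3 = 0.7500, f(x_3) = 0.316406, coefficient = 4
x_4 = 1.0000, f(x_4) = 1.000000, coefficient = 2
x_5 = 1.2500, f(x_5) = 2.441406, coefficient = 4
x_6 = 1.5000, f(x_6) = 5.062500, coefficient = 2
x_7 = 1.7500, f(x_7) = 9.378906, coefficient = 4
x_8 = 2.0000, f(x_8) = 16.000000, coefficient = 2
x_9 = 2.2500, f(x_9) = 25.628906, coefficient = 4
x_10 = 2.5000, f(x_10) = 39.062500, coefficient = 1

I ≈ (0.250000/3) × 234.390625 = 19.532552
Exact value: 19.531250
Error: 0.001302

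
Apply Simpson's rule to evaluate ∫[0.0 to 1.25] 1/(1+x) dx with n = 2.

f(x) = 1/(1+x)
a = 0.0, b = 1.25, n = 2
h = (b - a)/n = 0.625000

Simpson's rule: (h/3)[f(x₀) + 4f(x₁) + 2f(x₂) + ... + f(xₙ)]

x_0 = 0.0000, f(x_0) = 1.000000, coefficient = 1
x_1 = 0.6250, f(x_1) = 0.615385, coefficient = 4
x_2 = 1.2500, f(x_2) = 0.444444, coefficient = 1

I ≈ (0.625000/3) × 3.905983 = 0.813746
Exact value: 0.810930
Error: 0.002816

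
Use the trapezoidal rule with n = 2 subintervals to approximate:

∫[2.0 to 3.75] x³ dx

f(x) = x³
a = 2.0, b = 3.75, n = 2
h = (b - a)/n = 0.875000

Trapezoidal rule: (h/2)[f(x₀) + 2f(x₁) + 2f(x₂) + ... + f(xₙ)]

x_0 = 2.0000, f(x_0) = 8.000000, coefficient = 1
x_1 = 2.8750, f(x_1) = 23.763672, coefficient = 2
x_2 = 3.7500, f(x_2) = 52.734375, coefficient = 1

I ≈ (0.875000/2) × 108.261719 = 47.364502
Exact value: 45.438477
Error: 1.926025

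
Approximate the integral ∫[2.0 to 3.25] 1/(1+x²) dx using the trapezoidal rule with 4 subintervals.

f(x) = 1/(1+x²)
a = 2.0, b = 3.25, n = 4
h = (b - a)/n = 0.312500

Trapezoidal rule: (h/2)[f(x₀) + 2f(x₁) + 2f(x₂) + ... + f(xₙ)]

x_0 = 2.0000, f(x_0) = 0.200000, coefficient = 1
x_1 = 2.3125, f(x_1) = 0.157538, coefficient = 2
x_2 = 2.6250, f(x_2) = 0.126733, coefficient = 2
x_3 = 2.9375, f(x_3) = 0.103854, coefficient = 2
x_4 = 3.2500, f(x_4) = 0.086486, coefficient = 1

I ≈ (0.312500/2) × 1.062737 = 0.166053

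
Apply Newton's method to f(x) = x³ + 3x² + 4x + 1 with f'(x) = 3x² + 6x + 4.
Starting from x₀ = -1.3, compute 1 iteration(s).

f(x) = x³ + 3x² + 4x + 1
f'(x) = 3x² + 6x + 4
x₀ = -1.3

Newton-Raphson formula: x_{n+1} = x_n - f(x_n)/f'(x_n)

Iteration 1:
  f(-1.300000) = -1.327000
  f'(-1.300000) = 1.270000
  x_1 = -1.300000 - (-1.327000)/1.270000 = -0.255118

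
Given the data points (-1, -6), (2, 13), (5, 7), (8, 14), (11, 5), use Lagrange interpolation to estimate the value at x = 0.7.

Lagrange interpolation formula:
P(x) = Σ yᵢ × Lᵢ(x)
where Lᵢ(x) = Π_{j≠i} (x - xⱼ)/(xᵢ - xⱼ)

L_0(0.7) = (0.7 - 2)/(-1 - 2) × (0.7 - 5)/(-1 - 5) × (0.7 - 8)/(-1 - 8) × (0.7 - 11)/(-1 - 11) = 0.216210
L_1(0.7) = (0.7 - (-1))/(2 - (-1)) × (0.7 - 5)/(2 - 5) × (0.7 - 8)/(2 - 8) × (0.7 - 11)/(2 - 11) = 1.130944
L_2(0.7) = (0.7 - (-1))/(5 - (-1)) × (0.7 - 2)/(5 - 2) × (0.7 - 8)/(5 - 8) × (0.7 - 11)/(5 - 11) = -0.512870
L_3(0.7) = (0.7 - (-1))/(8 - (-1)) × (0.7 - 2)/(8 - 2) × (0.7 - 5)/(8 - 5) × (0.7 - 11)/(8 - 11) = 0.201401
L_4(0.7) = (0.7 - (-1))/(11 - (-1)) × (0.7 - 2)/(11 - 2) × (0.7 - 5)/(11 - 5) × (0.7 - 8)/(11 - 8) = -0.035685

P(0.7) = (-6)×L_0(0.7) + 13×L_1(0.7) + 7×L_2(0.7) + 14×L_3(0.7) + 5×L_4(0.7)
P(0.7) = 12.456114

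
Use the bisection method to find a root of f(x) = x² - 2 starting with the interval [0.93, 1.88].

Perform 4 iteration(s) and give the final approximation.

f(x) = x² - 2
Initial interval: [0.93, 1.88]

Iteration 1:
  c_1 = (0.930000 + 1.880000)/2 = 1.405000
  f(c_1) = f(1.405000) = -0.025975
  f(a) × f(c) ≥ 0, new interval: [1.405000, 1.880000]
Iteration 2:
  c_2 = (1.405000 + 1.880000)/2 = 1.642500
  f(c_2) = f(1.642500) = 0.697806
  f(a) × f(c) < 0, new interval: [1.405000, 1.642500]
Iteration 3:
  c_3 = (1.405000 + 1.642500)/2 = 1.523750
  f(c_3) = f(1.523750) = 0.321814
  f(a) × f(c) < 0, new interval: [1.405000, 1.523750]
Iteration 4:
  c_4 = (1.405000 + 1.523750)/2 = 1.464375
  f(c_4) = f(1.464375) = 0.144394
  f(a) × f(c) < 0, new interval: [1.405000, 1.464375]

After 4 iteration(s), the approximation is c_4 = 1.464375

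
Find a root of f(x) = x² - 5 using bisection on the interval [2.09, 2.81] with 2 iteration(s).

f(x) = x² - 5
Initial interval: [2.09, 2.81]

Iteration 1:
  c_1 = (2.090000 + 2.810000)/2 = 2.450000
  f(c_1) = f(2.450000) = 1.002500
  f(a) × f(c) < 0, new interval: [2.090000, 2.450000]
Iteration 2:
  c_2 = (2.090000 + 2.450000)/2 = 2.270000
  f(c_2) = f(2.270000) = 0.152900
  f(a) × f(c) < 0, new interval: [2.090000, 2.270000]

After 2 iteration(s), the approximation is c_2 = 2.270000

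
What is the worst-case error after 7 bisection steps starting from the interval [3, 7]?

Bisection error bound: |error| ≤ (b-a)/2^n
|error| ≤ (7 - 3)/2^7 = 4/2^7
|error| ≤ 0.0312500000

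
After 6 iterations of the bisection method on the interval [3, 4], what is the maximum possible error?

Bisection error bound: |error| ≤ (b-a)/2^n
|error| ≤ (4 - 3)/2^6 = 1/2^6
|error| ≤ 0.0156250000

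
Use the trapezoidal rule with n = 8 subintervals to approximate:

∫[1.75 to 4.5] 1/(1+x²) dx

f(x) = 1/(1+x²)
a = 1.75, b = 4.5, n = 8
h = (b - a)/n = 0.343750

Trapezoidal rule: (h/2)[f(x₀) + 2f(x₁) + 2f(x₂) + ... + f(xₙ)]

x_0 = 1.7500, f(x_0) = 0.246154, coefficient = 1
x_1 = 2.0938, f(x_1) = 0.185743, coefficient = 2
x_2 = 2.4375, f(x_2) = 0.144063, coefficient = 2
x_3 = 2.7812, f(x_3) = 0.114477, coefficient = 2
x_4 = 3.1250, f(x_4) = 0.092888, coefficient = 2
x_5 = 3.4688, f(x_5) = 0.076733, coefficient = 2
x_6 = 3.8125, f(x_6) = 0.064370, coefficient = 2
x_7 = 4.1562, f(x_7) = 0.054721, coefficient = 2
x_8 = 4.5000, f(x_8) = 0.047059, coefficient = 1

I ≈ (0.343750/2) × 1.759204 = 0.302363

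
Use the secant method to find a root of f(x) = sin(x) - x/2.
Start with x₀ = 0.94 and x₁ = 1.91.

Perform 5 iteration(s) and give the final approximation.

f(x) = sin(x) - x/2
x₀ = 0.94, x₁ = 1.91

Secant formula: x_{n+1} = x_n - f(x_n)(x_n - x_{n-1})/(f(x_n) - f(x_{n-1}))

Iteration 1:
  f(0.940000) = 0.337558
  f(1.910000) = -0.011980
  x_2 = 1.910000 - (-0.011980)×(1.910000 - 0.940000)/(-0.011980 - 0.337558)
       = 1.876754
Iteration 2:
  f(1.910000) = -0.011980
  f(1.876754) = 0.015182
  x_3 = 1.876754 - 0.015182×(1.876754 - 1.910000)/(0.015182 - (-0.011980))
       = 1.895337
Iteration 3:
  f(1.876754) = 0.015182
  f(1.895337) = 0.000129
  x_4 = 1.895337 - 0.000129×(1.895337 - 1.876754)/(0.000129 - 0.015182)
       = 1.895496
Iteration 4:
  f(1.895337) = 0.000129
  f(1.895496) = -0.000001
  x_5 = 1.895496 - (-0.000001)×(1.895496 - 1.895337)/(-0.000001 - 0.000129)
       = 1.895494
Iteration 5:
  f(1.895496) = -0.000001
  f(1.895494) = 0.000000
  x_6 = 1.895494 - 0.000000×(1.895494 - 1.895496)/(0.000000 - (-0.000001))
       = 1.895494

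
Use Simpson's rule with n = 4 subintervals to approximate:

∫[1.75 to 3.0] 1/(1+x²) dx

f(x) = 1/(1+x²)
a = 1.75, b = 3.0, n = 4
h = (b - a)/n = 0.312500

Simpson's rule: (h/3)[f(x₀) + 4f(x₁) + 2f(x₂) + ... + f(xₙ)]

x_0 = 1.7500, f(x_0) = 0.246154, coefficient = 1
x_1 = 2.0625, f(x_1) = 0.190335, coefficient = 4
x_2 = 2.3750, f(x_2) = 0.150588, coefficient = 2
x_3 = 2.6875, f(x_3) = 0.121615, coefficient = 4
x_4 = 3.0000, f(x_4) = 0.100000, coefficient = 1

I ≈ (0.312500/3) × 1.895129 = 0.197409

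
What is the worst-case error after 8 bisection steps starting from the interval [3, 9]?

Bisection error bound: |error| ≤ (b-a)/2^n
|error| ≤ (9 - 3)/2^8 = 6/2^8
|error| ≤ 0.0234375000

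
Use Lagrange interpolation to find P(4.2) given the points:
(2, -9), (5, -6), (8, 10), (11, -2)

Lagrange interpolation formula:
P(x) = Σ yᵢ × Lᵢ(x)
where Lᵢ(x) = Π_{j≠i} (x - xⱼ)/(xᵢ - xⱼ)

L_0(4.2) = (4.2 - 5)/(2 - 5) × (4.2 - 8)/(2 - 8) × (4.2 - 11)/(2 - 11) = 0.127605
L_1(4.2) = (4.2 - 2)/(5 - 2) × (4.2 - 8)/(5 - 8) × (4.2 - 11)/(5 - 11) = 1.052741
L_2(4.2) = (4.2 - 2)/(8 - 2) × (4.2 - 5)/(8 - 5) × (4.2 - 11)/(8 - 11) = -0.221630
L_3(4.2) = (4.2 - 2)/(11 - 2) × (4.2 - 5)/(11 - 5) × (4.2 - 8)/(11 - 8) = 0.041284

P(4.2) = (-9)×L_0(4.2) + (-6)×L_1(4.2) + 10×L_2(4.2) + (-2)×L_3(4.2)
P(4.2) = -9.763753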